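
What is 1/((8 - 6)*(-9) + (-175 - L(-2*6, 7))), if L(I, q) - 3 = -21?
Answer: -1/175 ≈ -0.0057143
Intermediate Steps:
L(I, q) = -18 (L(I, q) = 3 - 21 = -18)
1/((8 - 6)*(-9) + (-175 - L(-2*6, 7))) = 1/((8 - 6)*(-9) + (-175 - 1*(-18))) = 1/(2*(-9) + (-175 + 18)) = 1/(-18 - 157) = 1/(-175) = -1/175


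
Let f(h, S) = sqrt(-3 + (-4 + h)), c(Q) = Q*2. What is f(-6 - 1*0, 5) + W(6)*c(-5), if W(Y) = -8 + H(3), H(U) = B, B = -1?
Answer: 90 + I*sqrt(13) ≈ 90.0 + 3.6056*I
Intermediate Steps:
H(U) = -1
c(Q) = 2*Q
f(h, S) = sqrt(-7 + h)
W(Y) = -9 (W(Y) = -8 - 1 = -9)
f(-6 - 1*0, 5) + W(6)*c(-5) = sqrt(-7 + (-6 - 1*0)) - 18*(-5) = sqrt(-7 + (-6 + 0)) - 9*(-10) = sqrt(-7 - 6) + 90 = sqrt(-13) + 90 = I*sqrt(13) + 90 = 90 + I*sqrt(13)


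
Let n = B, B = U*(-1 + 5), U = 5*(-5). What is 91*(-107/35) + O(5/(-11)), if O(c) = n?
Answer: -1891/5 ≈ -378.20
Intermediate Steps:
U = -25
B = -100 (B = -25*(-1 + 5) = -25*4 = -100)
n = -100
O(c) = -100
91*(-107/35) + O(5/(-11)) = 91*(-107/35) - 100 = -1391/5 - 100 = -1891/5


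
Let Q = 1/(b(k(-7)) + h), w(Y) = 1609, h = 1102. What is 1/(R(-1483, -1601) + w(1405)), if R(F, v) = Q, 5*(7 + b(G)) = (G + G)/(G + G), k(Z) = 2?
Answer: 5476/8810889 ≈ 0.00062150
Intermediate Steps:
b(G) = -34/5 (b(G) = -7 + ((G + G)/(G + G))/5 = -7 + ((2*G)/((2*G)))/5 = -7 + ((2*G)*(1/(2*G)))/5 = -7 + (1/5)*1 = -7 + 1/5 = -34/5)
Q = 5/5476 (Q = 1/(-34/5 + 1102) = 1/(5476/5) = 5/5476 ≈ 0.00091308)
R(F, v) = 5/5476
1/(R(-1483, -1601) + w(1405)) = 1/(5/5476 + 1609) = 1/(8810889/5476) = 5476/8810889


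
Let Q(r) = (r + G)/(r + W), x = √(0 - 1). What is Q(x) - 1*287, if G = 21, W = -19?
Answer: -52146/181 - 20*I/181 ≈ -288.1 - 0.1105*I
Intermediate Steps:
x = I (x = √(-1) = I ≈ 1.0*I)
Q(r) = (21 + r)/(-19 + r) (Q(r) = (r + 21)/(r - 19) = (21 + r)/(-19 + r))
Q(x) - 1*287 = (21 + I)/(-19 + I) - 1*287 = ((-19 - I)/362)*(21 + I) - 287 = (-19 - I)*(21 + I)/362 - 287 = -287 + (-19 - I)*(21 + I)/362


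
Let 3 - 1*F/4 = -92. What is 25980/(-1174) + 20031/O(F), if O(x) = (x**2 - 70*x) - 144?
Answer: -137872113/6278552 ≈ -21.959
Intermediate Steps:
F = 380 (F = 12 - 4*(-92) = 12 + 368 = 380)
O(x) = -144 + x**2 - 70*x
25980/(-1174) + 20031/O(F) = 25980/(-1174) + 20031/(-144 + 380**2 - 70*380) = 25980*(-1/1174) + 20031/(-144 + 144400 - 26600) = -12990/587 + 20031/117656 = -12990/587 + 20031*(1/117656) = -12990/587 + 1821/10696 = -137872113/6278552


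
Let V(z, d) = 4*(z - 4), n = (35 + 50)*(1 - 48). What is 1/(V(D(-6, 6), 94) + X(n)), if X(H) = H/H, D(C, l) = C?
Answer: -1/39 ≈ -0.025641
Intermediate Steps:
n = -3995 (n = 85*(-47) = -3995)
V(z, d) = -16 + 4*z (V(z, d) = 4*(-4 + z) = -16 + 4*z)
X(H) = 1
1/(V(D(-6, 6), 94) + X(n)) = 1/((-16 + 4*(-6)) + 1) = 1/((-16 - 24) + 1) = 1/(-40 + 1) = 1/(-39) = -1/39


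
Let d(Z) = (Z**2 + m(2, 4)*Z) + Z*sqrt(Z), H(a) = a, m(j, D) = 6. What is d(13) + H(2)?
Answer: 249 + 13*sqrt(13) ≈ 295.87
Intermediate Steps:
d(Z) = Z**2 + Z**(3/2) + 6*Z (d(Z) = (Z**2 + 6*Z) + Z*sqrt(Z) = (Z**2 + 6*Z) + Z**(3/2) = Z**2 + Z**(3/2) + 6*Z)
d(13) + H(2) = (13**2 + 13**(3/2) + 6*13) + 2 = (169 + 13*sqrt(13) + 78) + 2 = (247 + 13*sqrt(13)) + 2 = 249 + 13*sqrt(13)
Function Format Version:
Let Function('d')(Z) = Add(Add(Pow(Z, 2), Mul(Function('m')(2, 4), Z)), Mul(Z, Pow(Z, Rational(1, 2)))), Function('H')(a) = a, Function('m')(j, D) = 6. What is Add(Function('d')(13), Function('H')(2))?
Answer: Add(249, Mul(13, Pow(13, Rational(1, 2)))) ≈ 295.87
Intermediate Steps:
Function('d')(Z) = Add(Pow(Z, 2), Pow(Z, Rational(3, 2)), Mul(6, Z)) (Function('d')(Z) = Add(Add(Pow(Z, 2), Mul(6, Z)), Mul(Z, Pow(Z, Rational(1, 2)))) = Add(Add(Pow(Z, 2), Mul(6, Z)), Pow(Z, Rational(3, 2))) = Add(Pow(Z, 2), Pow(Z, Rational(3, 2)), Mul(6, Z)))
Add(Function('d')(13), Function('H')(2)) = Add(Add(Pow(13, 2), Pow(13, Rational(3, 2)), Mul(6, 13)), 2) = Add(Add(169, Mul(13, Pow(13, Rational(1, 2))), 78), 2) = Add(Add(247, Mul(13, Pow(13, Rational(1, 2)))), 2) = Add(249, Mul(13, Pow(13, Rational(1, 2))))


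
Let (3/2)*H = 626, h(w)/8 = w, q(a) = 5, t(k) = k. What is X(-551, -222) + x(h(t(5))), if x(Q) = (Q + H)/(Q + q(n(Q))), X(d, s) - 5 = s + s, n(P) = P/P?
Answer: -57893/135 ≈ -428.84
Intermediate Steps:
n(P) = 1
X(d, s) = 5 + 2*s (X(d, s) = 5 + (s + s) = 5 + 2*s)
h(w) = 8*w
H = 1252/3 (H = (⅔)*626 = 1252/3 ≈ 417.33)
x(Q) = (1252/3 + Q)/(5 + Q) (x(Q) = (Q + 1252/3)/(Q + 5) = (1252/3 + Q)/(5 + Q))
X(-551, -222) + x(h(t(5))) = (5 + 2*(-222)) + (1252/3 + 8*5)/(5 + 8*5) = (5 - 444) + (1252/3 + 40)/(5 + 40) = -439 + (1372/3)/45 = -439 + (1/45)*(1372/3) = -439 + 1372/135 = -57893/135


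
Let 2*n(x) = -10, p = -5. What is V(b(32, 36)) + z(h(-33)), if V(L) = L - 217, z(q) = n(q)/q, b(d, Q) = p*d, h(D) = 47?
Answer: -17724/47 ≈ -377.11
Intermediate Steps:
n(x) = -5 (n(x) = (½)*(-10) = -5)
b(d, Q) = -5*d
z(q) = -5/q
V(L) = -217 + L
V(b(32, 36)) + z(h(-33)) = (-217 - 5*32) - 5/47 = (-217 - 160) - 5*1/47 = -377 - 5/47 = -17724/47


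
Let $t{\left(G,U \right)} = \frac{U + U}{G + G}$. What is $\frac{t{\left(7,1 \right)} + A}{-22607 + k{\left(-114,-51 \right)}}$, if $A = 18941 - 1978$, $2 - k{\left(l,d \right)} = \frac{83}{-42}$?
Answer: $- \frac{712452}{949327} \approx -0.75048$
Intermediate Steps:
$t{\left(G,U \right)} = \frac{U}{G}$ ($t{\left(G,U \right)} = \frac{2 U}{2 G} = 2 U \frac{1}{2 G} = \frac{U}{G}$)
$k{\left(l,d \right)} = \frac{167}{42}$ ($k{\left(l,d \right)} = 2 - \frac{83}{-42} = 2 - 83 \left(- \frac{1}{42}\right) = 2 - - \frac{83}{42} = 2 + \frac{83}{42} = \frac{167}{42}$)
$A = 16963$ ($A = 18941 - 1978 = 16963$)
$\frac{t{\left(7,1 \right)} + A}{-22607 + k{\left(-114,-51 \right)}} = \frac{1 \cdot \frac{1}{7} + 16963}{-22607 + \frac{167}{42}} = \frac{1 \cdot \frac{1}{7} + 16963}{- \frac{949327}{42}} = \left(\frac{1}{7} + 16963\right) \left(- \frac{42}{949327}\right) = \frac{118742}{7} \left(- \frac{42}{949327}\right) = - \frac{712452}{949327}$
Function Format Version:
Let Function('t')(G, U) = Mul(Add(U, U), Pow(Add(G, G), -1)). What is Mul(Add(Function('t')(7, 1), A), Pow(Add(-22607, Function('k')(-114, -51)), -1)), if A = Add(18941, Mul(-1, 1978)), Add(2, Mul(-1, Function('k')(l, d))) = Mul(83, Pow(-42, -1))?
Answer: Rational(-712452, 949327) ≈ -0.75048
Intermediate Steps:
Function('t')(G, U) = Mul(U, Pow(G, -1)) (Function('t')(G, U) = Mul(Mul(2, U), Pow(Mul(2, G), -1)) = Mul(Mul(2, U), Mul(Rational(1, 2), Pow(G, -1))) = Mul(U, Pow(G, -1)))
Function('k')(l, d) = Rational(167, 42) (Function('k')(l, d) = Add(2, Mul(-1, Mul(83, Pow(-42, -1)))) = Add(2, Mul(-1, Mul(83, Rational(-1, 42)))) = Add(2, Mul(-1, Rational(-83, 42))) = Add(2, Rational(83, 42)) = Rational(167, 42))
A = 16963 (A = Add(18941, -1978) = 16963)
Mul(Add(Function('t')(7, 1), A), Pow(Add(-22607, Function('k')(-114, -51)), -1)) = Mul(Add(Mul(1, Pow(7, -1)), 16963), Pow(Add(-22607, Rational(167, 42)), -1)) = Mul(Add(Mul(1, Rational(1, 7)), 16963), Pow(Rational(-949327, 42), -1)) = Mul(Add(Rational(1, 7), 16963), Rational(-42, 949327)) = Mul(Rational(118742, 7), Rational(-42, 949327)) = Rational(-712452, 949327)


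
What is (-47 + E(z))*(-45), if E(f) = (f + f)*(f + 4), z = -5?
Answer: 1665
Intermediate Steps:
E(f) = 2*f*(4 + f) (E(f) = (2*f)*(4 + f) = 2*f*(4 + f))
(-47 + E(z))*(-45) = (-47 + 2*(-5)*(4 - 5))*(-45) = (-47 + 2*(-5)*(-1))*(-45) = (-47 + 10)*(-45) = -37*(-45) = 1665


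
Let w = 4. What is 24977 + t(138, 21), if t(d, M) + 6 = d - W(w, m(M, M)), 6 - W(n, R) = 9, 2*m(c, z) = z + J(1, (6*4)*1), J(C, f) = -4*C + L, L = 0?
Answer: 25112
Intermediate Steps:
J(C, f) = -4*C (J(C, f) = -4*C + 0 = -4*C)
m(c, z) = -2 + z/2 (m(c, z) = (z - 4*1)/2 = (z - 4)/2 = (-4 + z)/2 = -2 + z/2)
W(n, R) = -3 (W(n, R) = 6 - 1*9 = 6 - 9 = -3)
t(d, M) = -3 + d (t(d, M) = -6 + (d - 1*(-3)) = -6 + (d + 3) = -6 + (3 + d) = -3 + d)
24977 + t(138, 21) = 24977 + (-3 + 138) = 24977 + 135 = 25112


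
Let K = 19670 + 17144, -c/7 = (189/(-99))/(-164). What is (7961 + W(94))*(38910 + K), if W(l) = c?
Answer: 24716136337/41 ≈ 6.0283e+8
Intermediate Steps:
c = -147/1804 (c = -7*189/(-99)/(-164) = -7*189*(-1/99)*(-1)/164 = -(-147)*(-1)/(11*164) = -7*21/1804 = -147/1804 ≈ -0.081486)
K = 36814
W(l) = -147/1804
(7961 + W(94))*(38910 + K) = (7961 - 147/1804)*(38910 + 36814) = (14361497/1804)*75724 = 24716136337/41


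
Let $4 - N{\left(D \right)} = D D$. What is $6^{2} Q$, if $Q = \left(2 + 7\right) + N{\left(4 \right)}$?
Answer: $-108$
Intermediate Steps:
$N{\left(D \right)} = 4 - D^{2}$ ($N{\left(D \right)} = 4 - D D = 4 - D^{2}$)
$Q = -3$ ($Q = \left(2 + 7\right) + \left(4 - 4^{2}\right) = 9 + \left(4 - 16\right) = 9 - 12 = -3$)
$6^{2} Q = 6^{2} \left(-3\right) = 36 \left(-3\right) = -108$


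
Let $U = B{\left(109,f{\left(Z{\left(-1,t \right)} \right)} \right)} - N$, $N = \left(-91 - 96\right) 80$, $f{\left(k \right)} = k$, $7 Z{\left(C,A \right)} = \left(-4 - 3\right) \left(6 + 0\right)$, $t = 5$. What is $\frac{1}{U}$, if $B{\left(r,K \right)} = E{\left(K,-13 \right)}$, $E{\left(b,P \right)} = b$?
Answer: $\frac{1}{14954} \approx 6.6872 \cdot 10^{-5}$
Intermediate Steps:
$Z{\left(C,A \right)} = -6$ ($Z{\left(C,A \right)} = \frac{\left(-4 - 3\right) \left(6 + 0\right)}{7} = \frac{\left(-7\right) 6}{7} = \frac{1}{7} \left(-42\right) = -6$)
$N = -14960$ ($N = \left(-187\right) 80 = -14960$)
$B{\left(r,K \right)} = K$
$U = 14954$ ($U = -6 - -14960 = -6 + 14960 = 14954$)
$\frac{1}{U} = \frac{1}{14954}$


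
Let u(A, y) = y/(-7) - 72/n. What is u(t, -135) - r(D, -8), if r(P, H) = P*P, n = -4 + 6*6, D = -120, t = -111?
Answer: -402723/28 ≈ -14383.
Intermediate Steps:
n = 32 (n = -4 + 36 = 32)
u(A, y) = -9/4 - y/7 (u(A, y) = y/(-7) - 72/32 = y*(-1/7) - 72*1/32 = -y/7 - 9/4 = -9/4 - y/7)
r(P, H) = P**2
u(t, -135) - r(D, -8) = (-9/4 - 1/7*(-135)) - 1*(-120)**2 = (-9/4 + 135/7) - 1*14400 = 477/28 - 14400 = -402723/28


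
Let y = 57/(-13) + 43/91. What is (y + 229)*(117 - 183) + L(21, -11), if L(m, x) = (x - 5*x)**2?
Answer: -1175702/91 ≈ -12920.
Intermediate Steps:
y = -356/91 (y = 57*(-1/13) + 43*(1/91) = -57/13 + 43/91 = -356/91 ≈ -3.9121)
L(m, x) = 16*x**2 (L(m, x) = (-4*x)**2 = 16*x**2)
(y + 229)*(117 - 183) + L(21, -11) = (-356/91 + 229)*(117 - 183) + 16*(-11)**2 = (20483/91)*(-66) + 16*121 = -1351878/91 + 1936 = -1175702/91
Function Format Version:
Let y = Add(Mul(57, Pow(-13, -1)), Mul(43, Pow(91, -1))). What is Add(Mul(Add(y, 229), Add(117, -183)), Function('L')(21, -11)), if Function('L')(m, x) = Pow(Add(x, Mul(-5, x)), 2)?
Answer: Rational(-1175702, 91) ≈ -12920.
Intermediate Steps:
y = Rational(-356, 91) (y = Add(Mul(57, Rational(-1, 13)), Mul(43, Rational(1, 91))) = Add(Rational(-57, 13), Rational(43, 91)) = Rational(-356, 91) ≈ -3.9121)
Function('L')(m, x) = Mul(16, Pow(x, 2)) (Function('L')(m, x) = Pow(Mul(-4, x), 2) = Mul(16, Pow(x, 2)))
Add(Mul(Add(y, 229), Add(117, -183)), Function('L')(21, -11)) = Add(Mul(Add(Rational(-356, 91), 229), Add(117, -183)), Mul(16, Pow(-11, 2))) = Add(Mul(Rational(20483, 91), -66), Mul(16, 121)) = Add(Rational(-1351878, 91), 1936) = Rational(-1175702, 91)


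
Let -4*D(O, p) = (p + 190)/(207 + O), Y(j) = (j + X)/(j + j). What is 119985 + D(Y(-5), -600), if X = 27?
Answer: 245730305/2048 ≈ 1.1999e+5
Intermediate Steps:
Y(j) = (27 + j)/(2*j) (Y(j) = (j + 27)/(j + j) = (27 + j)/((2*j)) = (27 + j)*(1/(2*j)) = (27 + j)/(2*j))
D(O, p) = -(190 + p)/(4*(207 + O)) (D(O, p) = -(p + 190)/(4*(207 + O)) = -(190 + p)/(4*(207 + O)))
119985 + D(Y(-5), -600) = 119985 + (-190 - 1*(-600))/(4*(207 + (1/2)*(27 - 5)/(-5))) = 119985 + (-190 + 600)/(4*(207 + (1/2)*(-1/5)*22)) = 119985 + (1/4)*410/(207 - 11/5) = 119985 + (1/4)*410/(1024/5) = 119985 + (1/4)*(5/1024)*410 = 119985 + 1025/2048 = 245730305/2048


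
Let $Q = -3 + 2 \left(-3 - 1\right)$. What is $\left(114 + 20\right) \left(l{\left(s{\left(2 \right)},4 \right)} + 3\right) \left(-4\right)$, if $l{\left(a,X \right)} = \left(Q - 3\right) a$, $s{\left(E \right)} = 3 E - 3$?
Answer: $20904$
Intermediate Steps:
$Q = -11$ ($Q = -3 + 2 \left(-4\right) = -3 - 8 = -11$)
$s{\left(E \right)} = -3 + 3 E$
$l{\left(a,X \right)} = - 14 a$ ($l{\left(a,X \right)} = \left(-11 - 3\right) a = - 14 a$)
$\left(114 + 20\right) \left(l{\left(s{\left(2 \right)},4 \right)} + 3\right) \left(-4\right) = \left(114 + 20\right) \left(- 14 \left(-3 + 3 \cdot 2\right) + 3\right) \left(-4\right) = 134 \left(- 14 \left(-3 + 6\right) + 3\right) \left(-4\right) = 134 \left(\left(-14\right) 3 + 3\right) \left(-4\right) = 134 \left(-42 + 3\right) \left(-4\right) = 134 \left(\left(-39\right) \left(-4\right)\right) = 134 \cdot 156 = 20904$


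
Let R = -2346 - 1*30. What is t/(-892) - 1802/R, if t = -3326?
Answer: 1188745/264924 ≈ 4.4871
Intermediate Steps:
R = -2376 (R = -2346 - 30 = -2376)
t/(-892) - 1802/R = -3326/(-892) - 1802/(-2376) = -3326*(-1/892) - 1802*(-1/2376) = 1663/446 + 901/1188 = 1188745/264924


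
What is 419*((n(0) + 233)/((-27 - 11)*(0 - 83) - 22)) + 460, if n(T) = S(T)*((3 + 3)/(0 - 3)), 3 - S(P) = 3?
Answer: 1538347/3132 ≈ 491.17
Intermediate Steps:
S(P) = 0 (S(P) = 3 - 1*3 = 3 - 3 = 0)
n(T) = 0 (n(T) = 0*((3 + 3)/(0 - 3)) = 0*(6/(-3)) = 0*(6*(-⅓)) = 0*(-2) = 0)
419*((n(0) + 233)/((-27 - 11)*(0 - 83) - 22)) + 460 = 419*((0 + 233)/((-27 - 11)*(0 - 83) - 22)) + 460 = 419*(233/(-38*(-83) - 22)) + 460 = 419*(233/(3154 - 22)) + 460 = 419*(233/3132) + 460 = 97627/3132 + 460 = 1538347/3132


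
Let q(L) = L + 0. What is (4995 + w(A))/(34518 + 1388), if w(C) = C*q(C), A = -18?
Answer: 5319/35906 ≈ 0.14814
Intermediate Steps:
q(L) = L
w(C) = C² (w(C) = C*C = C²)
(4995 + w(A))/(34518 + 1388) = (4995 + (-18)²)/(34518 + 1388) = (4995 + 324)/35906 = 5319*(1/35906) = 5319/35906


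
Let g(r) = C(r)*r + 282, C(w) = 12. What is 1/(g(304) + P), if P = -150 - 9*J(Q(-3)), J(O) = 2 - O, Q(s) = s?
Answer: 1/3735 ≈ 0.00026774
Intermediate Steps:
g(r) = 282 + 12*r (g(r) = 12*r + 282 = 282 + 12*r)
P = -195 (P = -150 - 9*(2 - 1*(-3)) = -150 - 9*(2 + 3) = -150 - 9*5 = -150 - 45 = -195)
1/(g(304) + P) = 1/((282 + 12*304) - 195) = 1/((282 + 3648) - 195) = 1/(3930 - 195) = 1/3735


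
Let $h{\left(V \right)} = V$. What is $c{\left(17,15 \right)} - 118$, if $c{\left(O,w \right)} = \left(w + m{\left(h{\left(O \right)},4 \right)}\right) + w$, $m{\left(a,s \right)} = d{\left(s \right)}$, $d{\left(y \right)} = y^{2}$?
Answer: $-72$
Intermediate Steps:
$m{\left(a,s \right)} = s^{2}$
$c{\left(O,w \right)} = 16 + 2 w$ ($c{\left(O,w \right)} = \left(w + 4^{2}\right) + w = \left(w + 16\right) + w = \left(16 + w\right) + w = 16 + 2 w$)
$c{\left(17,15 \right)} - 118 = \left(16 + 2 \cdot 15\right) - 118 = \left(16 + 30\right) - 118 = 46 - 118 = -72$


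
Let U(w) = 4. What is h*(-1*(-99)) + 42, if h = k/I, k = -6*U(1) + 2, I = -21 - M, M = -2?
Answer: 2976/19 ≈ 156.63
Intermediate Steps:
I = -19 (I = -21 - 1*(-2) = -21 + 2 = -19)
k = -22 (k = -6*4 + 2 = -24 + 2 = -22)
h = 22/19 (h = -22/(-19) = -22*(-1/19) = 22/19 ≈ 1.1579)
h*(-1*(-99)) + 42 = 22*(-1*(-99))/19 + 42 = (22/19)*99 + 42 = 2178/19 + 42 = 2976/19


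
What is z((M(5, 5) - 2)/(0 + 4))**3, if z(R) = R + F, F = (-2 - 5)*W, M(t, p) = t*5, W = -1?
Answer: 132651/64 ≈ 2072.7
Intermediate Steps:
M(t, p) = 5*t
F = 7 (F = (-2 - 5)*(-1) = -7*(-1) = 7)
z(R) = 7 + R (z(R) = R + 7 = 7 + R)
z((M(5, 5) - 2)/(0 + 4))**3 = (7 + (5*5 - 2)/(0 + 4))**3 = (7 + (25 - 2)/4)**3 = (7 + 23*(1/4))**3 = (7 + 23/4)**3 = (51/4)**3 = 132651/64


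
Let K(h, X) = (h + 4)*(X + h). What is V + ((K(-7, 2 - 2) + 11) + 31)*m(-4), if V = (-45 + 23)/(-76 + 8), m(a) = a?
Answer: -8557/34 ≈ -251.68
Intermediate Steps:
K(h, X) = (4 + h)*(X + h)
V = 11/34 (V = -22/(-68) = -22*(-1/68) = 11/34 ≈ 0.32353)
V + ((K(-7, 2 - 2) + 11) + 31)*m(-4) = 11/34 + ((((-7)² + 4*(2 - 2) + 4*(-7) + (2 - 2)*(-7)) + 11) + 31)*(-4) = 11/34 + (((49 + 4*0 - 28 + 0*(-7)) + 11) + 31)*(-4) = 11/34 + (((49 + 0 - 28 + 0) + 11) + 31)*(-4) = 11/34 + ((21 + 11) + 31)*(-4) = 11/34 + (32 + 31)*(-4) = 11/34 + 63*(-4) = 11/34 - 252 = -8557/34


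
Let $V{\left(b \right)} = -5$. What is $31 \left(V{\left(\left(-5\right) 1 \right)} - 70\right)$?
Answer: $-2325$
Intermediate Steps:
$31 \left(V{\left(\left(-5\right) 1 \right)} - 70\right) = 31 \left(-5 - 70\right) = 31 \left(-75\right) = -2325$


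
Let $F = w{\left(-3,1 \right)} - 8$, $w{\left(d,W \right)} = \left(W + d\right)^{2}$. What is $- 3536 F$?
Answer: $14144$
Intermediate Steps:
$F = -4$ ($F = \left(1 - 3\right)^{2} - 8 = \left(-2\right)^{2} - 8 = 4 - 8 = -4$)
$- 3536 F = \left(-3536\right) \left(-4\right) = 14144$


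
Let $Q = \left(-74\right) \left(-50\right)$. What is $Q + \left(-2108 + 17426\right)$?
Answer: $19018$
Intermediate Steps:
$Q = 3700$
$Q + \left(-2108 + 17426\right) = 3700 + \left(-2108 + 17426\right) = 3700 + 15318 = 19018$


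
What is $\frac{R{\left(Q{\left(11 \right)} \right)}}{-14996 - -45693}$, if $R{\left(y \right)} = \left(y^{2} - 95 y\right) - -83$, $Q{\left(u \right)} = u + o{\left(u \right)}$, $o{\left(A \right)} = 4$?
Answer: $- \frac{1117}{30697} \approx -0.036388$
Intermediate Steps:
$Q{\left(u \right)} = 4 + u$ ($Q{\left(u \right)} = u + 4 = 4 + u$)
$R{\left(y \right)} = 83 + y^{2} - 95 y$ ($R{\left(y \right)} = \left(y^{2} - 95 y\right) + \left(-15 + 98\right) = \left(y^{2} - 95 y\right) + 83 = 83 + y^{2} - 95 y$)
$\frac{R{\left(Q{\left(11 \right)} \right)}}{-14996 - -45693} = \frac{83 + \left(4 + 11\right)^{2} - 95 \left(4 + 11\right)}{-14996 - -45693} = \frac{83 + 15^{2} - 1425}{-14996 + 45693} = \frac{83 + 225 - 1425}{30697} = \left(-1117\right) \frac{1}{30697} = - \frac{1117}{30697}$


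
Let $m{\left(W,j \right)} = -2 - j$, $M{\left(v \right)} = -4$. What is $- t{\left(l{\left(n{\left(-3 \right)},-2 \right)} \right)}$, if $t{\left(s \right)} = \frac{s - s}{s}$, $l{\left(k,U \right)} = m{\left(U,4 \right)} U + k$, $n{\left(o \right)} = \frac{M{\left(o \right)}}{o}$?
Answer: $0$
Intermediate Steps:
$n{\left(o \right)} = - \frac{4}{o}$
$l{\left(k,U \right)} = k - 6 U$ ($l{\left(k,U \right)} = \left(-2 - 4\right) U + k = - 6 U + k = k - 6 U$)
$t{\left(s \right)} = 0$ ($t{\left(s \right)} = \frac{0}{s} = 0$)
$- t{\left(l{\left(n{\left(-3 \right)},-2 \right)} \right)} = \left(-1\right) 0 = 0$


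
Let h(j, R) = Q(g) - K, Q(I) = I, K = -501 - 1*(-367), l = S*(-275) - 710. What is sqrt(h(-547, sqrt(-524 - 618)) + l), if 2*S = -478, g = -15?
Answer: sqrt(65134) ≈ 255.21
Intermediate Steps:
S = -239 (S = (1/2)*(-478) = -239)
l = 65015 (l = -239*(-275) - 710 = 65725 - 710 = 65015)
K = -134 (K = -501 + 367 = -134)
h(j, R) = 119 (h(j, R) = -15 - 1*(-134) = -15 + 134 = 119)
sqrt(h(-547, sqrt(-524 - 618)) + l) = sqrt(119 + 65015) = sqrt(65134)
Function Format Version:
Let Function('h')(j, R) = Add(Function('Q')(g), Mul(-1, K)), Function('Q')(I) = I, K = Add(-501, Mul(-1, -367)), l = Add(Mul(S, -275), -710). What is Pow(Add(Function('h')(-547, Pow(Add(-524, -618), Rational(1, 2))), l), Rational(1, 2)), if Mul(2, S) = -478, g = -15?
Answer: Pow(65134, Rational(1, 2)) ≈ 255.21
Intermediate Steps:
S = -239 (S = Mul(Rational(1, 2), -478) = -239)
l = 65015 (l = Add(Mul(-239, -275), -710) = Add(65725, -710) = 65015)
K = -134 (K = Add(-501, 367) = -134)
Function('h')(j, R) = 119 (Function('h')(j, R) = Add(-15, Mul(-1, -134)) = Add(-15, 134) = 119)
Pow(Add(Function('h')(-547, Pow(Add(-524, -618), Rational(1, 2))), l), Rational(1, 2)) = Pow(Add(119, 65015), Rational(1, 2)) = Pow(65134, Rational(1, 2))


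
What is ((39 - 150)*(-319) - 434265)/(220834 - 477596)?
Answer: 199428/128381 ≈ 1.5534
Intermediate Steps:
((39 - 150)*(-319) - 434265)/(220834 - 477596) = (-111*(-319) - 434265)/(-256762) = (35409 - 434265)*(-1/256762) = -398856*(-1/256762) = 199428/128381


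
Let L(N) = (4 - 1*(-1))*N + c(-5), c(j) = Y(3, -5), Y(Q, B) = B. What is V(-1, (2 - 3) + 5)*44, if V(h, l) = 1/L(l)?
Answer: 44/15 ≈ 2.9333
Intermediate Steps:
c(j) = -5
L(N) = -5 + 5*N (L(N) = (4 - 1*(-1))*N - 5 = (4 + 1)*N - 5 = 5*N - 5 = -5 + 5*N)
V(h, l) = 1/(-5 + 5*l)
V(-1, (2 - 3) + 5)*44 = (1/(5*(-1 + ((2 - 3) + 5))))*44 = (1/(5*(-1 + (-1 + 5))))*44 = (1/(5*(-1 + 4)))*44 = ((⅕)/3)*44 = ((⅕)*(⅓))*44 = (1/15)*44 = 44/15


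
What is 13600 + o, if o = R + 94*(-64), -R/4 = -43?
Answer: 7756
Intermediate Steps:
R = 172 (R = -4*(-43) = 172)
o = -5844 (o = 172 + 94*(-64) = 172 - 6016 = -5844)
13600 + o = 13600 - 5844 = 7756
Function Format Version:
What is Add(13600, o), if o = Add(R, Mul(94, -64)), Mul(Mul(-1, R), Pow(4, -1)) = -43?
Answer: 7756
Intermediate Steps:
R = 172 (R = Mul(-4, -43) = 172)
o = -5844 (o = Add(172, Mul(94, -64)) = Add(172, -6016) = -5844)
Add(13600, o) = Add(13600, -5844) = 7756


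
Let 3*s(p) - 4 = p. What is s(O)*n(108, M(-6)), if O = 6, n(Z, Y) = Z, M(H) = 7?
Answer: 360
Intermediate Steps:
s(p) = 4/3 + p/3
s(O)*n(108, M(-6)) = (4/3 + (⅓)*6)*108 = (4/3 + 2)*108 = (10/3)*108 = 360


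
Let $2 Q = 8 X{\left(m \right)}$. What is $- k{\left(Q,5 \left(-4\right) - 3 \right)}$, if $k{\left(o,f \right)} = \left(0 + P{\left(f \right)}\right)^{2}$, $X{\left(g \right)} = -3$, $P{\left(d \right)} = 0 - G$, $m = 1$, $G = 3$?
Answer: $-9$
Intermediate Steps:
$P{\left(d \right)} = -3$ ($P{\left(d \right)} = 0 - 3 = -3$)
$Q = -12$ ($Q = \frac{8 \left(-3\right)}{2} = \frac{1}{2} \left(-24\right) = -12$)
$k{\left(o,f \right)} = 9$ ($k{\left(o,f \right)} = \left(0 - 3\right)^{2} = \left(-3\right)^{2} = 9$)
$- k{\left(Q,5 \left(-4\right) - 3 \right)} = \left(-1\right) 9 = -9$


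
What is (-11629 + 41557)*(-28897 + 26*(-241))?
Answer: -1052358264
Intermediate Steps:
(-11629 + 41557)*(-28897 + 26*(-241)) = 29928*(-28897 - 6266) = 29928*(-35163) = -1052358264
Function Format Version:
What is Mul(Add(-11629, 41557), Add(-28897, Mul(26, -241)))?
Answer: -1052358264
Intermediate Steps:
Mul(Add(-11629, 41557), Add(-28897, Mul(26, -241))) = Mul(29928, Add(-28897, -6266)) = Mul(29928, -35163) = -1052358264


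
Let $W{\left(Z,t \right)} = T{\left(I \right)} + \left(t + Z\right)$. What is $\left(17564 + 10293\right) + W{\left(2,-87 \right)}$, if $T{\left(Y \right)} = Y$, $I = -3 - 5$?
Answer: $27764$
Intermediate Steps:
$I = -8$ ($I = -3 - 5 = -8$)
$W{\left(Z,t \right)} = -8 + Z + t$ ($W{\left(Z,t \right)} = -8 + \left(t + Z\right) = -8 + \left(Z + t\right) = -8 + Z + t$)
$\left(17564 + 10293\right) + W{\left(2,-87 \right)} = \left(17564 + 10293\right) - 93 = 27857 - 93 = 27764$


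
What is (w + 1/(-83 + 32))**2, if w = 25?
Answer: 1623076/2601 ≈ 624.02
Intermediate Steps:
(w + 1/(-83 + 32))**2 = (25 + 1/(-83 + 32))**2 = (25 + 1/(-51))**2 = (25 - 1/51)**2 = (1274/51)**2 = 1623076/2601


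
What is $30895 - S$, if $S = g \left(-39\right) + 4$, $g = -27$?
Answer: $29838$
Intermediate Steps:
$S = 1057$ ($S = \left(-27\right) \left(-39\right) + 4 = 1053 + 4 = 1057$)
$30895 - S = 30895 - 1057 = 29838$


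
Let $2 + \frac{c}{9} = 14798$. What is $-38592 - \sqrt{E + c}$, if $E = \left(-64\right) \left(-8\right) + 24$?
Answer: $-38592 - 10 \sqrt{1337} \approx -38958.0$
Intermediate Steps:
$c = 133164$ ($c = -18 + 9 \cdot 14798 = -18 + 133182 = 133164$)
$E = 536$ ($E = 512 + 24 = 536$)
$-38592 - \sqrt{E + c} = -38592 - \sqrt{536 + 133164} = -38592 - \sqrt{133700} = -38592 - 10 \sqrt{1337}$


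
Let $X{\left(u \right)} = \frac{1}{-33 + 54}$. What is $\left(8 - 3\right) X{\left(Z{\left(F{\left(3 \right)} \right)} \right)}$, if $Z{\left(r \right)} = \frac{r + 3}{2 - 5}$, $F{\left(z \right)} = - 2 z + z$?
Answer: $\frac{5}{21} \approx 0.2381$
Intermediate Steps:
$F{\left(z \right)} = - z$
$Z{\left(r \right)} = -1 - \frac{r}{3}$ ($Z{\left(r \right)} = \frac{3 + r}{-3} = \left(3 + r\right) \left(- \frac{1}{3}\right) = -1 - \frac{r}{3}$)
$X{\left(u \right)} = \frac{1}{21}$
$\left(8 - 3\right) X{\left(Z{\left(F{\left(3 \right)} \right)} \right)} = \left(8 - 3\right) \frac{1}{21} = 5 \cdot \frac{1}{21} = \frac{5}{21}$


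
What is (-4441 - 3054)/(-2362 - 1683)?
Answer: 1499/809 ≈ 1.8529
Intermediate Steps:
(-4441 - 3054)/(-2362 - 1683) = -7495/(-4045) = -7495*(-1/4045) = 1499/809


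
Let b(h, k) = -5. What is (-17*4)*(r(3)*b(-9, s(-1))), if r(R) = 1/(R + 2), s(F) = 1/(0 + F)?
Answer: 68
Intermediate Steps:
s(F) = 1/F
r(R) = 1/(2 + R)
(-17*4)*(r(3)*b(-9, s(-1))) = (-17*4)*(-5/(2 + 3)) = -68*(-5)/5 = -68*(-1) = 68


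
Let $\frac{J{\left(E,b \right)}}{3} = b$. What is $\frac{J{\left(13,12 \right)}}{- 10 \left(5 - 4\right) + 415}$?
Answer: $\frac{4}{45} \approx 0.088889$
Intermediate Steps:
$J{\left(E,b \right)} = 3 b$
$\frac{J{\left(13,12 \right)}}{- 10 \left(5 - 4\right) + 415} = \frac{3 \cdot 12}{- 10 \left(5 - 4\right) + 415} = \frac{36}{\left(-10\right) 1 + 415} = \frac{36}{-10 + 415} = \frac{36}{405} = 36 \cdot \frac{1}{405} = \frac{4}{45}$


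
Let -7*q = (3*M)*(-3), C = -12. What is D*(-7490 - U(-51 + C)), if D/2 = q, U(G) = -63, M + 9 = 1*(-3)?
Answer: 229176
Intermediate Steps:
M = -12 (M = -9 + 1*(-3) = -9 - 3 = -12)
q = -108/7 (q = -3*(-12)*(-3)/7 = -(-36)*(-3)/7 = -⅐*108 = -108/7 ≈ -15.429)
D = -216/7 (D = 2*(-108/7) = -216/7 ≈ -30.857)
D*(-7490 - U(-51 + C)) = -216*(-7490 - 1*(-63))/7 = -216*(-7490 + 63)/7 = -216/7*(-7427) = 229176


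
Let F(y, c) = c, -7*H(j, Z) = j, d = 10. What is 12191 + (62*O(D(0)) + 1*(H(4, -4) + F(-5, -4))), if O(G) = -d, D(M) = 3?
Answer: 80965/7 ≈ 11566.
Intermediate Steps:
H(j, Z) = -j/7
O(G) = -10 (O(G) = -1*10 = -10)
12191 + (62*O(D(0)) + 1*(H(4, -4) + F(-5, -4))) = 12191 + (62*(-10) + 1*(-1/7*4 - 4)) = 12191 + (-620 + 1*(-4/7 - 4)) = 12191 + (-620 + 1*(-32/7)) = 12191 + (-620 - 32/7) = 12191 - 4372/7 = 80965/7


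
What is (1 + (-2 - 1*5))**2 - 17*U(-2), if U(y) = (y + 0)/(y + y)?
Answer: 55/2 ≈ 27.500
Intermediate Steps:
U(y) = 1/2 (U(y) = y/((2*y)) = y*(1/(2*y)) = 1/2)
(1 + (-2 - 1*5))**2 - 17*U(-2) = (1 + (-2 - 1*5))**2 - 17*1/2 = (1 + (-2 - 5))**2 - 17/2 = (1 - 7)**2 - 17/2 = (-6)**2 - 17/2 = 36 - 17/2 = 55/2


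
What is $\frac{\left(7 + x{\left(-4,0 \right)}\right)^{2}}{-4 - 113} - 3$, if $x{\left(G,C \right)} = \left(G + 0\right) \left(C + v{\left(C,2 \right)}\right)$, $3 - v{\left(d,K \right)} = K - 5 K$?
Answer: $- \frac{1720}{117} \approx -14.701$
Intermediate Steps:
$v{\left(d,K \right)} = 3 + 4 K$ ($v{\left(d,K \right)} = 3 - \left(K - 5 K\right) = 3 - - 4 K = 3 + 4 K$)
$x{\left(G,C \right)} = G \left(11 + C\right)$ ($x{\left(G,C \right)} = \left(G + 0\right) \left(C + \left(3 + 4 \cdot 2\right)\right) = G \left(C + \left(3 + 8\right)\right) = G \left(C + 11\right) = G \left(11 + C\right)$)
$\frac{\left(7 + x{\left(-4,0 \right)}\right)^{2}}{-4 - 113} - 3 = \frac{\left(7 - 4 \left(11 + 0\right)\right)^{2}}{-4 - 113} - 3 = \frac{\left(7 - 44\right)^{2}}{-117} - 3 = - \frac{\left(7 - 44\right)^{2}}{117} - 3 = - \frac{\left(-37\right)^{2}}{117} - 3 = \left(- \frac{1}{117}\right) 1369 - 3 = - \frac{1369}{117} - 3 = - \frac{1720}{117}$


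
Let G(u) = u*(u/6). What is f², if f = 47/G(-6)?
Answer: 2209/36 ≈ 61.361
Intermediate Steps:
G(u) = u²/6 (G(u) = u*(u*(⅙)) = u*(u/6) = u²/6)
f = 47/6 (f = 47/(((⅙)*(-6)²)) = 47/(((⅙)*36)) = 47/6 ≈ 7.8333)
f² = (47/6)² = 2209/36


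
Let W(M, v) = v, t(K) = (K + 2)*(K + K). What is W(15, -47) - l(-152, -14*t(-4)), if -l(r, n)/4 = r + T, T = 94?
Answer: -279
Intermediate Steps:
t(K) = 2*K*(2 + K) (t(K) = (2 + K)*(2*K) = 2*K*(2 + K))
l(r, n) = -376 - 4*r (l(r, n) = -4*(r + 94) = -4*(94 + r) = -376 - 4*r)
W(15, -47) - l(-152, -14*t(-4)) = -47 - (-376 - 4*(-152)) = -47 - (-376 + 608) = -47 - 1*232 = -47 - 232 = -279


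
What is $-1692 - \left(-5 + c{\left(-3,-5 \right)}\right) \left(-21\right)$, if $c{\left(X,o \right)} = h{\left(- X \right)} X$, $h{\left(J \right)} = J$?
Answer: $-1986$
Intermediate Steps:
$c{\left(X,o \right)} = - X^{2}$ ($c{\left(X,o \right)} = - X X = - X^{2}$)
$-1692 - \left(-5 + c{\left(-3,-5 \right)}\right) \left(-21\right) = -1692 - \left(-5 - \left(-3\right)^{2}\right) \left(-21\right) = -1692 - \left(-5 - 9\right) \left(-21\right) = -1692 - \left(-14\right) \left(-21\right) = -1692 - 294 = -1986$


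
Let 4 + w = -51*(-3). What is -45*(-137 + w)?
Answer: -540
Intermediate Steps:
w = 149 (w = -4 - 51*(-3) = -4 + 153 = 149)
-45*(-137 + w) = -45*(-137 + 149) = -45*12 = -540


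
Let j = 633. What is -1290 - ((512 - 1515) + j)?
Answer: -920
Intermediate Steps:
-1290 - ((512 - 1515) + j) = -1290 - ((512 - 1515) + 633) = -1290 - (-1003 + 633) = -1290 - 1*(-370) = -1290 + 370 = -920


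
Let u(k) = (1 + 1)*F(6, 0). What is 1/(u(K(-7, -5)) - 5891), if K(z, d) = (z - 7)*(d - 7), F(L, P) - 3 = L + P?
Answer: -1/5873 ≈ -0.00017027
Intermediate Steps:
F(L, P) = 3 + L + P (F(L, P) = 3 + (L + P) = 3 + L + P)
K(z, d) = (-7 + d)*(-7 + z) (K(z, d) = (-7 + z)*(-7 + d) = (-7 + d)*(-7 + z))
u(k) = 18 (u(k) = (1 + 1)*(3 + 6 + 0) = 2*9 = 18)
1/(u(K(-7, -5)) - 5891) = 1/(18 - 5891) = 1/(-5873) = -1/5873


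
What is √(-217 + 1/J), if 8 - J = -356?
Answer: I*√7187817/182 ≈ 14.731*I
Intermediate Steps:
J = 364 (J = 8 - 1*(-356) = 8 + 356 = 364)
√(-217 + 1/J) = √(-217 + 1/364) = √(-78987/364) = I*√7187817/182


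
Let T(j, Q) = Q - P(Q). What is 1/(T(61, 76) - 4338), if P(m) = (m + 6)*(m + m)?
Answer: -1/16726 ≈ -5.9787e-5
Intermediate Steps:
P(m) = 2*m*(6 + m) (P(m) = (6 + m)*(2*m) = 2*m*(6 + m))
T(j, Q) = Q - 2*Q*(6 + Q)
1/(T(61, 76) - 4338) = 1/(76*(-11 - 2*76) - 4338) = 1/(76*(-11 - 152) - 4338) = 1/(76*(-163) - 4338) = 1/(-12388 - 4338) = 1/(-16726) = -1/16726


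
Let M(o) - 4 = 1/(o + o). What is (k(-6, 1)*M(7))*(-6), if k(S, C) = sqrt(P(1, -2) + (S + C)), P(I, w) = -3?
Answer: -342*I*sqrt(2)/7 ≈ -69.094*I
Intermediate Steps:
M(o) = 4 + 1/(2*o) (M(o) = 4 + 1/(o + o) = 4 + 1/(2*o))
k(S, C) = sqrt(-3 + C + S) (k(S, C) = sqrt(-3 + (S + C)) = sqrt(-3 + (C + S)) = sqrt(-3 + C + S))
(k(-6, 1)*M(7))*(-6) = (sqrt(-3 + 1 - 6)*(4 + (1/2)/7))*(-6) = (sqrt(-8)*(4 + (1/2)*(1/7)))*(-6) = ((2*I*sqrt(2))*(4 + 1/14))*(-6) = ((2*I*sqrt(2))*(57/14))*(-6) = (57*I*sqrt(2)/7)*(-6) = -342*I*sqrt(2)/7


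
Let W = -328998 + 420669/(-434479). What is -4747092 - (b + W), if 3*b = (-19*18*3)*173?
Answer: -1893862257843/434479 ≈ -4.3589e+6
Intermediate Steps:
W = -142943142711/434479 (W = -328998 + 420669*(-1/434479) = -328998 - 420669/434479 = -142943142711/434479 ≈ -3.2900e+5)
b = -59166 (b = ((-19*18*3)*173)/3 = (-342*3*173)/3 = (-1026*173)/3 = (⅓)*(-177498) = -59166)
-4747092 - (b + W) = -4747092 - (-59166 - 142943142711/434479) = -4747092 - 1*(-168649527225/434479) = -4747092 + 168649527225/434479 = -1893862257843/434479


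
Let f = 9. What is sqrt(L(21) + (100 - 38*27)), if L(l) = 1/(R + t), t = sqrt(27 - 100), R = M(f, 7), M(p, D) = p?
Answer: sqrt((-8333 - 926*I*sqrt(73))/(9 + I*sqrt(73))) ≈ 0.00091 - 30.429*I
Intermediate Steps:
R = 9
t = I*sqrt(73) (t = sqrt(-73) = I*sqrt(73) ≈ 8.544*I)
L(l) = 1/(9 + I*sqrt(73))
sqrt(L(21) + (100 - 38*27)) = sqrt((9/154 - I*sqrt(73)/154) + (100 - 38*27)) = sqrt((9/154 - I*sqrt(73)/154) + (100 - 1026)) = sqrt((9/154 - I*sqrt(73)/154) - 926) = sqrt(-142595/154 - I*sqrt(73)/154)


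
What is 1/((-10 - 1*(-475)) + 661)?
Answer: 1/1126 ≈ 0.00088810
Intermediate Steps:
1/((-10 - 1*(-475)) + 661) = 1/((-10 + 475) + 661) = 1/(465 + 661) = 1/1126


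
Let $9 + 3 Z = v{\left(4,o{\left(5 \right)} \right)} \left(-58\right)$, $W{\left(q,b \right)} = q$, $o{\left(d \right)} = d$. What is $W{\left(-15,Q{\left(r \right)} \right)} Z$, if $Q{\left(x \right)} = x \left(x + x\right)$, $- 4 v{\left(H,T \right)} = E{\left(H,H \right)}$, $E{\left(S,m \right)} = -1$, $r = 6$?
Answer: $\frac{235}{2} \approx 117.5$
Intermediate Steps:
$v{\left(H,T \right)} = \frac{1}{4}$ ($v{\left(H,T \right)} = \left(- \frac{1}{4}\right) \left(-1\right) = \frac{1}{4}$)
$Q{\left(x \right)} = 2 x^{2}$ ($Q{\left(x \right)} = x 2 x = 2 x^{2}$)
$Z = - \frac{47}{6}$ ($Z = -3 + \frac{\frac{1}{4} \left(-58\right)}{3} = -3 + \frac{1}{3} \left(- \frac{29}{2}\right) = -3 - \frac{29}{6} = - \frac{47}{6} \approx -7.8333$)
$W{\left(-15,Q{\left(r \right)} \right)} Z = \left(-15\right) \left(- \frac{47}{6}\right) = \frac{235}{2}$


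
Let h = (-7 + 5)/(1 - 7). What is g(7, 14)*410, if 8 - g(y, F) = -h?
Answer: 10250/3 ≈ 3416.7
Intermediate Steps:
h = 1/3 (h = -2/(-6) = -2*(-1/6) = 1/3 ≈ 0.33333)
g(y, F) = 25/3 (g(y, F) = 8 - (-1)/3 = 8 - 1*(-1/3) = 8 + 1/3 = 25/3)
g(7, 14)*410 = (25/3)*410 = 10250/3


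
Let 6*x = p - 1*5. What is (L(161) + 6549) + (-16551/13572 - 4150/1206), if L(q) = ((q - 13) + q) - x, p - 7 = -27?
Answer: 6235694825/909324 ≈ 6857.5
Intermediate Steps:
p = -20 (p = 7 - 27 = -20)
x = -25/6 (x = (-20 - 1*5)/6 = (-20 - 5)/6 = (⅙)*(-25) = -25/6 ≈ -4.1667)
L(q) = -53/6 + 2*q (L(q) = ((q - 13) + q) - 1*(-25/6) = ((-13 + q) + q) + 25/6 = (-13 + 2*q) + 25/6 = -53/6 + 2*q)
(L(161) + 6549) + (-16551/13572 - 4150/1206) = ((-53/6 + 2*161) + 6549) + (-16551/13572 - 4150/1206) = ((-53/6 + 322) + 6549) + (-16551*1/13572 - 4150*1/1206) = (1879/6 + 6549) + (-1839/1508 - 2075/603) = 41173/6 - 4238017/909324 = 6235694825/909324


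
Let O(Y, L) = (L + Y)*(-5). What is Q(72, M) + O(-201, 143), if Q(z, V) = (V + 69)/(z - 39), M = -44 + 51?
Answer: 9646/33 ≈ 292.30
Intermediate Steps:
M = 7
O(Y, L) = -5*L - 5*Y
Q(z, V) = (69 + V)/(-39 + z)
Q(72, M) + O(-201, 143) = (69 + 7)/(-39 + 72) + (-5*143 - 5*(-201)) = 76/33 + (-715 + 1005) = (1/33)*76 + 290 = 76/33 + 290 = 9646/33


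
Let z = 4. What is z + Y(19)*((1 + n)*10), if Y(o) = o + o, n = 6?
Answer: 2664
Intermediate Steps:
Y(o) = 2*o
z + Y(19)*((1 + n)*10) = 4 + (2*19)*((1 + 6)*10) = 4 + 38*(7*10) = 4 + 38*70 = 4 + 2660 = 2664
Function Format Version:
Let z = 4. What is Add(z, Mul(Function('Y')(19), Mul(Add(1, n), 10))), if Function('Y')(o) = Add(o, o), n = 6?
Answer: 2664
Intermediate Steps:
Function('Y')(o) = Mul(2, o)
Add(z, Mul(Function('Y')(19), Mul(Add(1, n), 10))) = Add(4, Mul(Mul(2, 19), Mul(Add(1, 6), 10))) = Add(4, Mul(38, Mul(7, 10))) = Add(4, Mul(38, 70)) = Add(4, 2660) = 2664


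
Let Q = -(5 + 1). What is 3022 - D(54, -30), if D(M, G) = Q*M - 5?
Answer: 3351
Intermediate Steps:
Q = -6 (Q = -1*6 = -6)
D(M, G) = -5 - 6*M (D(M, G) = -6*M - 5 = -5 - 6*M)
3022 - D(54, -30) = 3022 - (-5 - 6*54) = 3022 - (-5 - 324) = 3022 - 1*(-329) = 3022 + 329 = 3351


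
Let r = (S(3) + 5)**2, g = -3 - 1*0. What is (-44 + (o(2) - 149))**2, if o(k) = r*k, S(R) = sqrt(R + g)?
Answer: 20449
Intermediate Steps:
g = -3 (g = -3 + 0 = -3)
S(R) = sqrt(-3 + R) (S(R) = sqrt(R - 3) = sqrt(-3 + R))
r = 25 (r = (sqrt(-3 + 3) + 5)**2 = (sqrt(0) + 5)**2 = (0 + 5)**2 = 5**2 = 25)
o(k) = 25*k
(-44 + (o(2) - 149))**2 = (-44 + (25*2 - 149))**2 = (-44 + (50 - 149))**2 = (-44 - 99)**2 = (-143)**2 = 20449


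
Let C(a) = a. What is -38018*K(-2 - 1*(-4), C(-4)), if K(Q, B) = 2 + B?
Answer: 76036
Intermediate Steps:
-38018*K(-2 - 1*(-4), C(-4)) = -38018*(2 - 4) = -38018*(-2) = 76036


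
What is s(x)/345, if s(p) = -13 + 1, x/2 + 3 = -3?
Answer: -4/115 ≈ -0.034783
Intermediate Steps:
x = -12 (x = -6 + 2*(-3) = -6 - 6 = -12)
s(p) = -12
s(x)/345 = -12/345 = -12*1/345 = -4/115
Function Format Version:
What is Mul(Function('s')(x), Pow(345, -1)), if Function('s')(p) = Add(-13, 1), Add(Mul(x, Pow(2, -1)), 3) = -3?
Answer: Rational(-4, 115) ≈ -0.034783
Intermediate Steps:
x = -12 (x = Add(-6, Mul(2, -3)) = Add(-6, -6) = -12)
Function('s')(p) = -12
Mul(Function('s')(x), Pow(345, -1)) = Mul(-12, Pow(345, -1)) = Mul(-12, Rational(1, 345)) = Rational(-4, 115)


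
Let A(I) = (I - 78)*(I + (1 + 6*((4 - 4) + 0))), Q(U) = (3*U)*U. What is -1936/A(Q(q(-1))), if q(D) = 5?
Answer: 484/57 ≈ 8.4912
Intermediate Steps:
Q(U) = 3*U²
A(I) = (1 + I)*(-78 + I) (A(I) = (-78 + I)*(I + (1 + 6*(0 + 0))) = (-78 + I)*(I + (1 + 6*0)) = (-78 + I)*(I + (1 + 0)) = (-78 + I)*(I + 1) = (-78 + I)*(1 + I) = (1 + I)*(-78 + I))
-1936/A(Q(q(-1))) = -1936/(-78 + (3*5²)² - 231*5²) = -1936/(-78 + (3*25)² - 231*25) = -1936/(-78 + 75² - 77*75) = -1936/(-78 + 5625 - 5775) = -1936/(-228) = -1936*(-1/228) = 484/57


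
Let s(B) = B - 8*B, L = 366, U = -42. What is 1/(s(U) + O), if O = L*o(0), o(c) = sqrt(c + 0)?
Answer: 1/294 ≈ 0.0034014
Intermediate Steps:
o(c) = sqrt(c)
s(B) = -7*B
O = 0 (O = 366*sqrt(0) = 366*0 = 0)
1/(s(U) + O) = 1/(-7*(-42) + 0) = 1/(294 + 0) = 1/294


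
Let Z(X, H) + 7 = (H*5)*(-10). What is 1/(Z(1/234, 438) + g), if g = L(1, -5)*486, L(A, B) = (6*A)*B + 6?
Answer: -1/33571 ≈ -2.9788e-5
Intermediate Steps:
Z(X, H) = -7 - 50*H (Z(X, H) = -7 + (H*5)*(-10) = -7 + (5*H)*(-10) = -7 - 50*H)
L(A, B) = 6 + 6*A*B (L(A, B) = 6*A*B + 6 = 6 + 6*A*B)
g = -11664 (g = (6 + 6*1*(-5))*486 = (6 - 30)*486 = -24*486 = -11664)
1/(Z(1/234, 438) + g) = 1/((-7 - 50*438) - 11664) = 1/((-7 - 21900) - 11664) = 1/(-21907 - 11664) = 1/(-33571) = -1/33571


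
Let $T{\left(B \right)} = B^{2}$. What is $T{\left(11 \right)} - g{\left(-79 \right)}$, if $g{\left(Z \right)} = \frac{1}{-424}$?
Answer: $\frac{51305}{424} \approx 121.0$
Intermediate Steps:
$g{\left(Z \right)} = - \frac{1}{424}$
$T{\left(11 \right)} - g{\left(-79 \right)} = 11^{2} - - \frac{1}{424} = 121 + \frac{1}{424} = \frac{51305}{424}$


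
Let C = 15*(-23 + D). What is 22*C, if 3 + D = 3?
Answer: -7590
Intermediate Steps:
D = 0 (D = -3 + 3 = 0)
C = -345 (C = 15*(-23 + 0) = 15*(-23) = -345)
22*C = 22*(-345) = -7590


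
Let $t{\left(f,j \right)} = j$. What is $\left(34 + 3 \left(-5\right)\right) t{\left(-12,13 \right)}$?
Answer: $247$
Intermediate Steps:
$\left(34 + 3 \left(-5\right)\right) t{\left(-12,13 \right)} = \left(34 + 3 \left(-5\right)\right) 13 = \left(34 - 15\right) 13 = 19 \cdot 13 = 247$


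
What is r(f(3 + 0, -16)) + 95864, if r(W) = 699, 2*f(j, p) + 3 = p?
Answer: 96563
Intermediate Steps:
f(j, p) = -3/2 + p/2
r(f(3 + 0, -16)) + 95864 = 699 + 95864 = 96563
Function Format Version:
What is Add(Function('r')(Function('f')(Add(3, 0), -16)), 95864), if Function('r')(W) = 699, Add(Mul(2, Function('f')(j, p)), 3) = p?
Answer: 96563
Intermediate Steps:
Function('f')(j, p) = Add(Rational(-3, 2), Mul(Rational(1, 2), p))
Add(Function('r')(Function('f')(Add(3, 0), -16)), 95864) = Add(699, 95864) = 96563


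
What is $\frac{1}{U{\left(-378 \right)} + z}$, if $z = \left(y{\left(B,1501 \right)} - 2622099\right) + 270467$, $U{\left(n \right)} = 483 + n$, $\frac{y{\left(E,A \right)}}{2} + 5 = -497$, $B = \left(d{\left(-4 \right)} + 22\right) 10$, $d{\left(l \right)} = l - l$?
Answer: $- \frac{1}{2352531} \approx -4.2507 \cdot 10^{-7}$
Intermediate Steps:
$d{\left(l \right)} = 0$
$B = 220$ ($B = \left(0 + 22\right) 10 = 22 \cdot 10 = 220$)
$y{\left(E,A \right)} = -1004$ ($y{\left(E,A \right)} = -10 + 2 \left(-497\right) = -10 - 994 = -1004$)
$z = -2352636$ ($z = \left(-1004 - 2622099\right) + 270467 = -2623103 + 270467 = -2352636$)
$\frac{1}{U{\left(-378 \right)} + z} = \frac{1}{\left(483 - 378\right) - 2352636} = \frac{1}{105 - 2352636} = \frac{1}{-2352531} = - \frac{1}{2352531}$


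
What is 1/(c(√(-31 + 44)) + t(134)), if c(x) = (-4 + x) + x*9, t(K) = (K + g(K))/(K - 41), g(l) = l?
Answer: 186/216017 + 43245*√13/5616442 ≈ 0.028623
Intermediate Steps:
t(K) = 2*K/(-41 + K) (t(K) = (K + K)/(K - 41) = (2*K)/(-41 + K) = 2*K/(-41 + K))
c(x) = -4 + 10*x (c(x) = (-4 + x) + 9*x = -4 + 10*x)
1/(c(√(-31 + 44)) + t(134)) = 1/((-4 + 10*√(-31 + 44)) + 2*134/(-41 + 134)) = 1/((-4 + 10*√13) + 2*134/93) = 1/((-4 + 10*√13) + 2*134*(1/93)) = 1/((-4 + 10*√13) + 268/93) = 1/(-104/93 + 10*√13)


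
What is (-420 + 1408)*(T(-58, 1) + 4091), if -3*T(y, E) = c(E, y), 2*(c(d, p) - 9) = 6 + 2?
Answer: 12112880/3 ≈ 4.0376e+6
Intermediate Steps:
c(d, p) = 13 (c(d, p) = 9 + (6 + 2)/2 = 9 + (1/2)*8 = 9 + 4 = 13)
T(y, E) = -13/3 (T(y, E) = -1/3*13 = -13/3)
(-420 + 1408)*(T(-58, 1) + 4091) = (-420 + 1408)*(-13/3 + 4091) = 988*(12260/3) = 12112880/3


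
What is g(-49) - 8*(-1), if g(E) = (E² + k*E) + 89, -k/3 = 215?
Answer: 34103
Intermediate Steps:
k = -645 (k = -3*215 = -645)
g(E) = 89 + E² - 645*E (g(E) = (E² - 645*E) + 89 = 89 + E² - 645*E)
g(-49) - 8*(-1) = (89 + (-49)² - 645*(-49)) - 8*(-1) = (89 + 2401 + 31605) - 1*(-8) = 34095 + 8 = 34103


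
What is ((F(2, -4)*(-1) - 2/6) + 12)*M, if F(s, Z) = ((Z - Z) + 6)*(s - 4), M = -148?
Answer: -10508/3 ≈ -3502.7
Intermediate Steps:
F(s, Z) = -24 + 6*s (F(s, Z) = (0 + 6)*(-4 + s) = 6*(-4 + s) = -24 + 6*s)
((F(2, -4)*(-1) - 2/6) + 12)*M = (((-24 + 6*2)*(-1) - 2/6) + 12)*(-148) = (((-24 + 12)*(-1) - 2*⅙) + 12)*(-148) = ((-12*(-1) - ⅓) + 12)*(-148) = ((12 - ⅓) + 12)*(-148) = (35/3 + 12)*(-148) = (71/3)*(-148) = -10508/3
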